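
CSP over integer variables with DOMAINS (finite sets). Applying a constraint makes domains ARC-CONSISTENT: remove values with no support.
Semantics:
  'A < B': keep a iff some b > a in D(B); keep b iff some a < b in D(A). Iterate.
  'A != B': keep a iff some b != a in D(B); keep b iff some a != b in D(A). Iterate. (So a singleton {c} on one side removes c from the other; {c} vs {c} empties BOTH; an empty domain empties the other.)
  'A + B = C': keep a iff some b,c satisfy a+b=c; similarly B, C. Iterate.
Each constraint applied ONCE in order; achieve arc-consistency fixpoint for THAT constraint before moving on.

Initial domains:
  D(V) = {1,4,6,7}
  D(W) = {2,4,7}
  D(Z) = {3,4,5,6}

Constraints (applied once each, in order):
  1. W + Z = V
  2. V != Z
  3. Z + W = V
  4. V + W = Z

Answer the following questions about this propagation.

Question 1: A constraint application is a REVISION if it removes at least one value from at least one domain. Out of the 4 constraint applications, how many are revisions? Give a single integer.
Answer: 2

Derivation:
Constraint 1 (W + Z = V) on D(W)={2,4,7} D(Z)={3,4,5,6} D(V)={1,4,6,7}: W {2,4,7}->{2,4}; Z {3,4,5,6}->{3,4,5}; V {1,4,6,7}->{6,7} => REVISION
Constraint 2 (V != Z) on D(V)={6,7} D(Z)={3,4,5}: no change => not a revision
Constraint 3 (Z + W = V) on D(Z)={3,4,5} D(W)={2,4} D(V)={6,7}: no change => not a revision
Constraint 4 (V + W = Z) on D(V)={6,7} D(W)={2,4} D(Z)={3,4,5}: V {6,7}->{}; W {2,4}->{}; Z {3,4,5}->{} => REVISION
Total revisions = 2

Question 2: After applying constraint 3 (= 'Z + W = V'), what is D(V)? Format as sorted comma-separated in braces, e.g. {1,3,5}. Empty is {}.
Constraint 1 (W + Z = V) on D(W)={2,4,7} D(Z)={3,4,5,6} D(V)={1,4,6,7}: W {2,4,7}->{2,4}; Z {3,4,5,6}->{3,4,5}; V {1,4,6,7}->{6,7}
Constraint 2 (V != Z) on D(V)={6,7} D(Z)={3,4,5}: no change
Constraint 3 (Z + W = V) on D(Z)={3,4,5} D(W)={2,4} D(V)={6,7}: no change
So after constraint 3: D(V) = {6,7}

Answer: {6,7}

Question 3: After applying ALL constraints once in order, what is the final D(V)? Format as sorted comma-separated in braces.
Answer: {}

Derivation:
Constraint 1 (W + Z = V) on D(W)={2,4,7} D(Z)={3,4,5,6} D(V)={1,4,6,7}: W {2,4,7}->{2,4}; Z {3,4,5,6}->{3,4,5}; V {1,4,6,7}->{6,7}
Constraint 2 (V != Z) on D(V)={6,7} D(Z)={3,4,5}: no change
Constraint 3 (Z + W = V) on D(Z)={3,4,5} D(W)={2,4} D(V)={6,7}: no change
Constraint 4 (V + W = Z) on D(V)={6,7} D(W)={2,4} D(Z)={3,4,5}: V {6,7}->{}; W {2,4}->{}; Z {3,4,5}->{}
So after all 4 constraints: D(V) = {}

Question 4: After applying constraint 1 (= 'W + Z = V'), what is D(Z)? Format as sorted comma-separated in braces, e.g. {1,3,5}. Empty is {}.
Answer: {3,4,5}

Derivation:
Constraint 1 (W + Z = V) on D(W)={2,4,7} D(Z)={3,4,5,6} D(V)={1,4,6,7}: W {2,4,7}->{2,4}; Z {3,4,5,6}->{3,4,5}; V {1,4,6,7}->{6,7}
So after constraint 1: D(Z) = {3,4,5}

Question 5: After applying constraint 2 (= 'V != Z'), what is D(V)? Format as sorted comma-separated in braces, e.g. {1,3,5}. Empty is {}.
Answer: {6,7}

Derivation:
Constraint 1 (W + Z = V) on D(W)={2,4,7} D(Z)={3,4,5,6} D(V)={1,4,6,7}: W {2,4,7}->{2,4}; Z {3,4,5,6}->{3,4,5}; V {1,4,6,7}->{6,7}
Constraint 2 (V != Z) on D(V)={6,7} D(Z)={3,4,5}: no change
So after constraint 2: D(V) = {6,7}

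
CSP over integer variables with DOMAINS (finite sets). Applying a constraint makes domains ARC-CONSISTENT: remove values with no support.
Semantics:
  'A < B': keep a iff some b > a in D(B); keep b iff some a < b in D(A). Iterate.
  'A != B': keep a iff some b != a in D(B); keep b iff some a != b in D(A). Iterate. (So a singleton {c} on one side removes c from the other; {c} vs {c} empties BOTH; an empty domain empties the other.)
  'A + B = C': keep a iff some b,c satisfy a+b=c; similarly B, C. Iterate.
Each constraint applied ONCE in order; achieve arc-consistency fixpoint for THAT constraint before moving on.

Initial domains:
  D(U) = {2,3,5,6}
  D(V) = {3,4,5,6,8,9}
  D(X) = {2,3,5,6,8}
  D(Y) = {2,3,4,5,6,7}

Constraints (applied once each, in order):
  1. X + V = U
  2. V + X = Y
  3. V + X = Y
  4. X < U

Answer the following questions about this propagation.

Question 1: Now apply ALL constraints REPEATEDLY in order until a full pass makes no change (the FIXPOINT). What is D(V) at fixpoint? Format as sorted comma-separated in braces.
pass 0 (initial): D(V)={3,4,5,6,8,9}
pass 1: U {2,3,5,6}->{5,6}; V {3,4,5,6,8,9}->{3,4}; X {2,3,5,6,8}->{2,3}; Y {2,3,4,5,6,7}->{5,6,7}
pass 2: no change
Fixpoint after 2 passes: D(V) = {3,4}

Answer: {3,4}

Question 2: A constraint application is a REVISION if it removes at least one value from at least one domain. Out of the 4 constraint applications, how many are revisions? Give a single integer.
Constraint 1 (X + V = U) on D(X)={2,3,5,6,8} D(V)={3,4,5,6,8,9} D(U)={2,3,5,6}: X {2,3,5,6,8}->{2,3}; V {3,4,5,6,8,9}->{3,4}; U {2,3,5,6}->{5,6} => REVISION
Constraint 2 (V + X = Y) on D(V)={3,4} D(X)={2,3} D(Y)={2,3,4,5,6,7}: Y {2,3,4,5,6,7}->{5,6,7} => REVISION
Constraint 3 (V + X = Y) on D(V)={3,4} D(X)={2,3} D(Y)={5,6,7}: no change => not a revision
Constraint 4 (X < U) on D(X)={2,3} D(U)={5,6}: no change => not a revision
Total revisions = 2

Answer: 2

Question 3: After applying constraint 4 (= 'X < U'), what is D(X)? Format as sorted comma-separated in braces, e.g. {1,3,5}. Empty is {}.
Constraint 1 (X + V = U) on D(X)={2,3,5,6,8} D(V)={3,4,5,6,8,9} D(U)={2,3,5,6}: X {2,3,5,6,8}->{2,3}; V {3,4,5,6,8,9}->{3,4}; U {2,3,5,6}->{5,6}
Constraint 2 (V + X = Y) on D(V)={3,4} D(X)={2,3} D(Y)={2,3,4,5,6,7}: Y {2,3,4,5,6,7}->{5,6,7}
Constraint 3 (V + X = Y) on D(V)={3,4} D(X)={2,3} D(Y)={5,6,7}: no change
Constraint 4 (X < U) on D(X)={2,3} D(U)={5,6}: no change
So after constraint 4: D(X) = {2,3}

Answer: {2,3}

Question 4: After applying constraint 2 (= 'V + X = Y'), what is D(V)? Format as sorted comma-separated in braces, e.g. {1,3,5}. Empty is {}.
Answer: {3,4}

Derivation:
Constraint 1 (X + V = U) on D(X)={2,3,5,6,8} D(V)={3,4,5,6,8,9} D(U)={2,3,5,6}: X {2,3,5,6,8}->{2,3}; V {3,4,5,6,8,9}->{3,4}; U {2,3,5,6}->{5,6}
Constraint 2 (V + X = Y) on D(V)={3,4} D(X)={2,3} D(Y)={2,3,4,5,6,7}: Y {2,3,4,5,6,7}->{5,6,7}
So after constraint 2: D(V) = {3,4}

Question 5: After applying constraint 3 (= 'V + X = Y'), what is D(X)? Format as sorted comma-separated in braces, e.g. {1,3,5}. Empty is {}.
Answer: {2,3}

Derivation:
Constraint 1 (X + V = U) on D(X)={2,3,5,6,8} D(V)={3,4,5,6,8,9} D(U)={2,3,5,6}: X {2,3,5,6,8}->{2,3}; V {3,4,5,6,8,9}->{3,4}; U {2,3,5,6}->{5,6}
Constraint 2 (V + X = Y) on D(V)={3,4} D(X)={2,3} D(Y)={2,3,4,5,6,7}: Y {2,3,4,5,6,7}->{5,6,7}
Constraint 3 (V + X = Y) on D(V)={3,4} D(X)={2,3} D(Y)={5,6,7}: no change
So after constraint 3: D(X) = {2,3}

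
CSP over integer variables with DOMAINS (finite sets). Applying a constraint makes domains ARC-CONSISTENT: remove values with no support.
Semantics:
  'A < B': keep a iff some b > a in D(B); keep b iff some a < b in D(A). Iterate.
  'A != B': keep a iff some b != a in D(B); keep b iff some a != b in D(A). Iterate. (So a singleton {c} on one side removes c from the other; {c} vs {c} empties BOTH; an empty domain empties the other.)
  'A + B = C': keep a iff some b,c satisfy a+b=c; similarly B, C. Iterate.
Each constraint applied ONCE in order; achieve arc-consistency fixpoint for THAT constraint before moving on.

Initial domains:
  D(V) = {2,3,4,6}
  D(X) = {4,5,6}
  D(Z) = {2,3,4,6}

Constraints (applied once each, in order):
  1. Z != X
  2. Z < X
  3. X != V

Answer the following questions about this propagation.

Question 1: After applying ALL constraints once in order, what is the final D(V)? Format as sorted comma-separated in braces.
Constraint 1 (Z != X) on D(Z)={2,3,4,6} D(X)={4,5,6}: no change
Constraint 2 (Z < X) on D(Z)={2,3,4,6} D(X)={4,5,6}: Z {2,3,4,6}->{2,3,4}
Constraint 3 (X != V) on D(X)={4,5,6} D(V)={2,3,4,6}: no change
So after all 3 constraints: D(V) = {2,3,4,6}

Answer: {2,3,4,6}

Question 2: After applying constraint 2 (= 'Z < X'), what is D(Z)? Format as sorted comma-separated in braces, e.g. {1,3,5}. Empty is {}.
Constraint 1 (Z != X) on D(Z)={2,3,4,6} D(X)={4,5,6}: no change
Constraint 2 (Z < X) on D(Z)={2,3,4,6} D(X)={4,5,6}: Z {2,3,4,6}->{2,3,4}
So after constraint 2: D(Z) = {2,3,4}

Answer: {2,3,4}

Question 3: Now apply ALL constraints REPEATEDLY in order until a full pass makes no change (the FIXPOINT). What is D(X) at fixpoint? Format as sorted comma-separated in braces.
Answer: {4,5,6}

Derivation:
pass 0 (initial): D(X)={4,5,6}
pass 1: Z {2,3,4,6}->{2,3,4}
pass 2: no change
Fixpoint after 2 passes: D(X) = {4,5,6}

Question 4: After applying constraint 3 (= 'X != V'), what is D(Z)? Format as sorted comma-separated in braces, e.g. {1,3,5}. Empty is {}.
Constraint 1 (Z != X) on D(Z)={2,3,4,6} D(X)={4,5,6}: no change
Constraint 2 (Z < X) on D(Z)={2,3,4,6} D(X)={4,5,6}: Z {2,3,4,6}->{2,3,4}
Constraint 3 (X != V) on D(X)={4,5,6} D(V)={2,3,4,6}: no change
So after constraint 3: D(Z) = {2,3,4}

Answer: {2,3,4}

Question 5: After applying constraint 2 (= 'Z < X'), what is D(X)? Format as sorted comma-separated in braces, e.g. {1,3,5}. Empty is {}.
Answer: {4,5,6}

Derivation:
Constraint 1 (Z != X) on D(Z)={2,3,4,6} D(X)={4,5,6}: no change
Constraint 2 (Z < X) on D(Z)={2,3,4,6} D(X)={4,5,6}: Z {2,3,4,6}->{2,3,4}
So after constraint 2: D(X) = {4,5,6}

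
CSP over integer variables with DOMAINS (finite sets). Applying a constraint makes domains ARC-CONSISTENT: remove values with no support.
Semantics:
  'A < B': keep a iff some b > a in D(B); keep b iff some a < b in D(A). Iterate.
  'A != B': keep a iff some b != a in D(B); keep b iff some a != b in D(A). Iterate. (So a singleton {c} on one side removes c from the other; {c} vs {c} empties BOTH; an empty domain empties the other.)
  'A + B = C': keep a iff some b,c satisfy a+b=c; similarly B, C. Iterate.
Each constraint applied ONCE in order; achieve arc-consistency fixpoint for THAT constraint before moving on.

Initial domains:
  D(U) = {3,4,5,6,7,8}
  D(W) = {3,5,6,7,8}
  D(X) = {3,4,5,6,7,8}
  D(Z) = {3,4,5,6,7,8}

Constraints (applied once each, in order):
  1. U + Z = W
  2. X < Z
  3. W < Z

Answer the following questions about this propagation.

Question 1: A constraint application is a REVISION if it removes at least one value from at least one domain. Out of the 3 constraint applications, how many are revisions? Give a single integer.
Constraint 1 (U + Z = W) on D(U)={3,4,5,6,7,8} D(Z)={3,4,5,6,7,8} D(W)={3,5,6,7,8}: U {3,4,5,6,7,8}->{3,4,5}; Z {3,4,5,6,7,8}->{3,4,5}; W {3,5,6,7,8}->{6,7,8} => REVISION
Constraint 2 (X < Z) on D(X)={3,4,5,6,7,8} D(Z)={3,4,5}: X {3,4,5,6,7,8}->{3,4}; Z {3,4,5}->{4,5} => REVISION
Constraint 3 (W < Z) on D(W)={6,7,8} D(Z)={4,5}: W {6,7,8}->{}; Z {4,5}->{} => REVISION
Total revisions = 3

Answer: 3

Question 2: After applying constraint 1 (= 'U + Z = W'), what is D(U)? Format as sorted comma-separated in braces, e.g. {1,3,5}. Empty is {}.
Answer: {3,4,5}

Derivation:
Constraint 1 (U + Z = W) on D(U)={3,4,5,6,7,8} D(Z)={3,4,5,6,7,8} D(W)={3,5,6,7,8}: U {3,4,5,6,7,8}->{3,4,5}; Z {3,4,5,6,7,8}->{3,4,5}; W {3,5,6,7,8}->{6,7,8}
So after constraint 1: D(U) = {3,4,5}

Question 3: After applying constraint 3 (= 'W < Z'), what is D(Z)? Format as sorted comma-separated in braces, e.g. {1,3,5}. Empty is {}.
Answer: {}

Derivation:
Constraint 1 (U + Z = W) on D(U)={3,4,5,6,7,8} D(Z)={3,4,5,6,7,8} D(W)={3,5,6,7,8}: U {3,4,5,6,7,8}->{3,4,5}; Z {3,4,5,6,7,8}->{3,4,5}; W {3,5,6,7,8}->{6,7,8}
Constraint 2 (X < Z) on D(X)={3,4,5,6,7,8} D(Z)={3,4,5}: X {3,4,5,6,7,8}->{3,4}; Z {3,4,5}->{4,5}
Constraint 3 (W < Z) on D(W)={6,7,8} D(Z)={4,5}: W {6,7,8}->{}; Z {4,5}->{}
So after constraint 3: D(Z) = {}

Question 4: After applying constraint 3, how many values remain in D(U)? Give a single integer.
Constraint 1 (U + Z = W) on D(U)={3,4,5,6,7,8} D(Z)={3,4,5,6,7,8} D(W)={3,5,6,7,8}: U {3,4,5,6,7,8}->{3,4,5}; Z {3,4,5,6,7,8}->{3,4,5}; W {3,5,6,7,8}->{6,7,8}
Constraint 2 (X < Z) on D(X)={3,4,5,6,7,8} D(Z)={3,4,5}: X {3,4,5,6,7,8}->{3,4}; Z {3,4,5}->{4,5}
Constraint 3 (W < Z) on D(W)={6,7,8} D(Z)={4,5}: W {6,7,8}->{}; Z {4,5}->{}
So after constraint 3: D(U)={3,4,5}, size = 3

Answer: 3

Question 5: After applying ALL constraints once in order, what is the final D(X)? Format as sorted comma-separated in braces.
Answer: {3,4}

Derivation:
Constraint 1 (U + Z = W) on D(U)={3,4,5,6,7,8} D(Z)={3,4,5,6,7,8} D(W)={3,5,6,7,8}: U {3,4,5,6,7,8}->{3,4,5}; Z {3,4,5,6,7,8}->{3,4,5}; W {3,5,6,7,8}->{6,7,8}
Constraint 2 (X < Z) on D(X)={3,4,5,6,7,8} D(Z)={3,4,5}: X {3,4,5,6,7,8}->{3,4}; Z {3,4,5}->{4,5}
Constraint 3 (W < Z) on D(W)={6,7,8} D(Z)={4,5}: W {6,7,8}->{}; Z {4,5}->{}
So after all 3 constraints: D(X) = {3,4}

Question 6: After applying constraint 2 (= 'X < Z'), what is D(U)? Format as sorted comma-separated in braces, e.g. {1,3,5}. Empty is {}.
Constraint 1 (U + Z = W) on D(U)={3,4,5,6,7,8} D(Z)={3,4,5,6,7,8} D(W)={3,5,6,7,8}: U {3,4,5,6,7,8}->{3,4,5}; Z {3,4,5,6,7,8}->{3,4,5}; W {3,5,6,7,8}->{6,7,8}
Constraint 2 (X < Z) on D(X)={3,4,5,6,7,8} D(Z)={3,4,5}: X {3,4,5,6,7,8}->{3,4}; Z {3,4,5}->{4,5}
So after constraint 2: D(U) = {3,4,5}

Answer: {3,4,5}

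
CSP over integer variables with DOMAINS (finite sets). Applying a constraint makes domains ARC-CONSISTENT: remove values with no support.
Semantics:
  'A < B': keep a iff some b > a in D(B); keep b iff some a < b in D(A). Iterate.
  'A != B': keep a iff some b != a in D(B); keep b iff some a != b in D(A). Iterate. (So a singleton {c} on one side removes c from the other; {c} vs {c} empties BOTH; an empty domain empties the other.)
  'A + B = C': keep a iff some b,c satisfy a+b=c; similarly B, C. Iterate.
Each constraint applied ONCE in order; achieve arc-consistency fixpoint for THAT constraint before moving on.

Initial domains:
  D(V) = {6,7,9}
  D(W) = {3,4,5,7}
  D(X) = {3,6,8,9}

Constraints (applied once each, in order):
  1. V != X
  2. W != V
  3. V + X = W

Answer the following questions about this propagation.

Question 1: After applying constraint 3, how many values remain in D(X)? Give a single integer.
Constraint 1 (V != X) on D(V)={6,7,9} D(X)={3,6,8,9}: no change
Constraint 2 (W != V) on D(W)={3,4,5,7} D(V)={6,7,9}: no change
Constraint 3 (V + X = W) on D(V)={6,7,9} D(X)={3,6,8,9} D(W)={3,4,5,7}: V {6,7,9}->{}; X {3,6,8,9}->{}; W {3,4,5,7}->{}
So after constraint 3: D(X)={}, size = 0

Answer: 0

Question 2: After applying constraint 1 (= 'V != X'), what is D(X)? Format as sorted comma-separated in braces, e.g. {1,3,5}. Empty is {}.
Constraint 1 (V != X) on D(V)={6,7,9} D(X)={3,6,8,9}: no change
So after constraint 1: D(X) = {3,6,8,9}

Answer: {3,6,8,9}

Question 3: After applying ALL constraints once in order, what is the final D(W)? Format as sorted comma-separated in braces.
Constraint 1 (V != X) on D(V)={6,7,9} D(X)={3,6,8,9}: no change
Constraint 2 (W != V) on D(W)={3,4,5,7} D(V)={6,7,9}: no change
Constraint 3 (V + X = W) on D(V)={6,7,9} D(X)={3,6,8,9} D(W)={3,4,5,7}: V {6,7,9}->{}; X {3,6,8,9}->{}; W {3,4,5,7}->{}
So after all 3 constraints: D(W) = {}

Answer: {}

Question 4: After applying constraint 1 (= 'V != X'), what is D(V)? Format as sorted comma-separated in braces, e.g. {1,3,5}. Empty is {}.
Constraint 1 (V != X) on D(V)={6,7,9} D(X)={3,6,8,9}: no change
So after constraint 1: D(V) = {6,7,9}

Answer: {6,7,9}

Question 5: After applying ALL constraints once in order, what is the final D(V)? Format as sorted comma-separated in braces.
Answer: {}

Derivation:
Constraint 1 (V != X) on D(V)={6,7,9} D(X)={3,6,8,9}: no change
Constraint 2 (W != V) on D(W)={3,4,5,7} D(V)={6,7,9}: no change
Constraint 3 (V + X = W) on D(V)={6,7,9} D(X)={3,6,8,9} D(W)={3,4,5,7}: V {6,7,9}->{}; X {3,6,8,9}->{}; W {3,4,5,7}->{}
So after all 3 constraints: D(V) = {}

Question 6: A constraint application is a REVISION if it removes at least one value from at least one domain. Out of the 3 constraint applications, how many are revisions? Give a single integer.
Answer: 1

Derivation:
Constraint 1 (V != X) on D(V)={6,7,9} D(X)={3,6,8,9}: no change => not a revision
Constraint 2 (W != V) on D(W)={3,4,5,7} D(V)={6,7,9}: no change => not a revision
Constraint 3 (V + X = W) on D(V)={6,7,9} D(X)={3,6,8,9} D(W)={3,4,5,7}: V {6,7,9}->{}; X {3,6,8,9}->{}; W {3,4,5,7}->{} => REVISION
Total revisions = 1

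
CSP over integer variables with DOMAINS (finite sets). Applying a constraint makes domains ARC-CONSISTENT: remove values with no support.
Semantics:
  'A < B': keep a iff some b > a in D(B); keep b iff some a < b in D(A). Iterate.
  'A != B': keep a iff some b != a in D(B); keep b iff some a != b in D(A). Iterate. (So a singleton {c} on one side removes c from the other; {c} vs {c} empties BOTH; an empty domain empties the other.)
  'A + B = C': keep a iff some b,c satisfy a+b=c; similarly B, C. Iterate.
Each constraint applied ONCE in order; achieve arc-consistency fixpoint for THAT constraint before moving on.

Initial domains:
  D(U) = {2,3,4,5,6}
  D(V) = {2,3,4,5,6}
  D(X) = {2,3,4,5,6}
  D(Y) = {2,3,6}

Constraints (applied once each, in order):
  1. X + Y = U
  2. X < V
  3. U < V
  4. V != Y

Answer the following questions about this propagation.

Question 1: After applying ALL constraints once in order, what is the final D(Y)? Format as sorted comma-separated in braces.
Constraint 1 (X + Y = U) on D(X)={2,3,4,5,6} D(Y)={2,3,6} D(U)={2,3,4,5,6}: X {2,3,4,5,6}->{2,3,4}; Y {2,3,6}->{2,3}; U {2,3,4,5,6}->{4,5,6}
Constraint 2 (X < V) on D(X)={2,3,4} D(V)={2,3,4,5,6}: V {2,3,4,5,6}->{3,4,5,6}
Constraint 3 (U < V) on D(U)={4,5,6} D(V)={3,4,5,6}: U {4,5,6}->{4,5}; V {3,4,5,6}->{5,6}
Constraint 4 (V != Y) on D(V)={5,6} D(Y)={2,3}: no change
So after all 4 constraints: D(Y) = {2,3}

Answer: {2,3}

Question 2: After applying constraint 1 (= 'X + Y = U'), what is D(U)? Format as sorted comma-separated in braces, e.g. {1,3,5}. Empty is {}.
Constraint 1 (X + Y = U) on D(X)={2,3,4,5,6} D(Y)={2,3,6} D(U)={2,3,4,5,6}: X {2,3,4,5,6}->{2,3,4}; Y {2,3,6}->{2,3}; U {2,3,4,5,6}->{4,5,6}
So after constraint 1: D(U) = {4,5,6}

Answer: {4,5,6}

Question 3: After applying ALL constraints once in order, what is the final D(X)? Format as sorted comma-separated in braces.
Answer: {2,3,4}

Derivation:
Constraint 1 (X + Y = U) on D(X)={2,3,4,5,6} D(Y)={2,3,6} D(U)={2,3,4,5,6}: X {2,3,4,5,6}->{2,3,4}; Y {2,3,6}->{2,3}; U {2,3,4,5,6}->{4,5,6}
Constraint 2 (X < V) on D(X)={2,3,4} D(V)={2,3,4,5,6}: V {2,3,4,5,6}->{3,4,5,6}
Constraint 3 (U < V) on D(U)={4,5,6} D(V)={3,4,5,6}: U {4,5,6}->{4,5}; V {3,4,5,6}->{5,6}
Constraint 4 (V != Y) on D(V)={5,6} D(Y)={2,3}: no change
So after all 4 constraints: D(X) = {2,3,4}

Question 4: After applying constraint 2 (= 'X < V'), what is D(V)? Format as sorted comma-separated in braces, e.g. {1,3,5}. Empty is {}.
Constraint 1 (X + Y = U) on D(X)={2,3,4,5,6} D(Y)={2,3,6} D(U)={2,3,4,5,6}: X {2,3,4,5,6}->{2,3,4}; Y {2,3,6}->{2,3}; U {2,3,4,5,6}->{4,5,6}
Constraint 2 (X < V) on D(X)={2,3,4} D(V)={2,3,4,5,6}: V {2,3,4,5,6}->{3,4,5,6}
So after constraint 2: D(V) = {3,4,5,6}

Answer: {3,4,5,6}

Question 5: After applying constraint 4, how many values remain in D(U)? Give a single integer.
Answer: 2

Derivation:
Constraint 1 (X + Y = U) on D(X)={2,3,4,5,6} D(Y)={2,3,6} D(U)={2,3,4,5,6}: X {2,3,4,5,6}->{2,3,4}; Y {2,3,6}->{2,3}; U {2,3,4,5,6}->{4,5,6}
Constraint 2 (X < V) on D(X)={2,3,4} D(V)={2,3,4,5,6}: V {2,3,4,5,6}->{3,4,5,6}
Constraint 3 (U < V) on D(U)={4,5,6} D(V)={3,4,5,6}: U {4,5,6}->{4,5}; V {3,4,5,6}->{5,6}
Constraint 4 (V != Y) on D(V)={5,6} D(Y)={2,3}: no change
So after constraint 4: D(U)={4,5}, size = 2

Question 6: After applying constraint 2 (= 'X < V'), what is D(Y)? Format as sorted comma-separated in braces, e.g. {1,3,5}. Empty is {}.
Answer: {2,3}

Derivation:
Constraint 1 (X + Y = U) on D(X)={2,3,4,5,6} D(Y)={2,3,6} D(U)={2,3,4,5,6}: X {2,3,4,5,6}->{2,3,4}; Y {2,3,6}->{2,3}; U {2,3,4,5,6}->{4,5,6}
Constraint 2 (X < V) on D(X)={2,3,4} D(V)={2,3,4,5,6}: V {2,3,4,5,6}->{3,4,5,6}
So after constraint 2: D(Y) = {2,3}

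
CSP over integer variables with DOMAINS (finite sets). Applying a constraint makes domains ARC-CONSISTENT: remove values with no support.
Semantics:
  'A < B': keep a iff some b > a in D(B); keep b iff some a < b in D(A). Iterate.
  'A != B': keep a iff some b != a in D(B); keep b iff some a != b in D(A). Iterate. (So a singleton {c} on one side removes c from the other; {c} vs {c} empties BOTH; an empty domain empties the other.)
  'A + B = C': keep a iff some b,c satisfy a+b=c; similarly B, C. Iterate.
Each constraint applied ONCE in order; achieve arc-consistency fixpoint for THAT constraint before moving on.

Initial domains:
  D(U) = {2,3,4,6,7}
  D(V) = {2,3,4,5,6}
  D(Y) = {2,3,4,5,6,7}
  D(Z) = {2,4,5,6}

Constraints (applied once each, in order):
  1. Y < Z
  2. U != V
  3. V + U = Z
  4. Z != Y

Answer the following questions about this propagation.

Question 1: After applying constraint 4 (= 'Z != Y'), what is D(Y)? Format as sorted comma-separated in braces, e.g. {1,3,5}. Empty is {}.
Constraint 1 (Y < Z) on D(Y)={2,3,4,5,6,7} D(Z)={2,4,5,6}: Y {2,3,4,5,6,7}->{2,3,4,5}; Z {2,4,5,6}->{4,5,6}
Constraint 2 (U != V) on D(U)={2,3,4,6,7} D(V)={2,3,4,5,6}: no change
Constraint 3 (V + U = Z) on D(V)={2,3,4,5,6} D(U)={2,3,4,6,7} D(Z)={4,5,6}: V {2,3,4,5,6}->{2,3,4}; U {2,3,4,6,7}->{2,3,4}
Constraint 4 (Z != Y) on D(Z)={4,5,6} D(Y)={2,3,4,5}: no change
So after constraint 4: D(Y) = {2,3,4,5}

Answer: {2,3,4,5}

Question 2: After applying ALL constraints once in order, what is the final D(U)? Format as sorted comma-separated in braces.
Constraint 1 (Y < Z) on D(Y)={2,3,4,5,6,7} D(Z)={2,4,5,6}: Y {2,3,4,5,6,7}->{2,3,4,5}; Z {2,4,5,6}->{4,5,6}
Constraint 2 (U != V) on D(U)={2,3,4,6,7} D(V)={2,3,4,5,6}: no change
Constraint 3 (V + U = Z) on D(V)={2,3,4,5,6} D(U)={2,3,4,6,7} D(Z)={4,5,6}: V {2,3,4,5,6}->{2,3,4}; U {2,3,4,6,7}->{2,3,4}
Constraint 4 (Z != Y) on D(Z)={4,5,6} D(Y)={2,3,4,5}: no change
So after all 4 constraints: D(U) = {2,3,4}

Answer: {2,3,4}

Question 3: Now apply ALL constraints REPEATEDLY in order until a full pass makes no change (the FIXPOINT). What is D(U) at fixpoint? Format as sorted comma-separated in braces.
pass 0 (initial): D(U)={2,3,4,6,7}
pass 1: U {2,3,4,6,7}->{2,3,4}; V {2,3,4,5,6}->{2,3,4}; Y {2,3,4,5,6,7}->{2,3,4,5}; Z {2,4,5,6}->{4,5,6}
pass 2: no change
Fixpoint after 2 passes: D(U) = {2,3,4}

Answer: {2,3,4}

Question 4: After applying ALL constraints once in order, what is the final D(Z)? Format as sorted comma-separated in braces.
Answer: {4,5,6}

Derivation:
Constraint 1 (Y < Z) on D(Y)={2,3,4,5,6,7} D(Z)={2,4,5,6}: Y {2,3,4,5,6,7}->{2,3,4,5}; Z {2,4,5,6}->{4,5,6}
Constraint 2 (U != V) on D(U)={2,3,4,6,7} D(V)={2,3,4,5,6}: no change
Constraint 3 (V + U = Z) on D(V)={2,3,4,5,6} D(U)={2,3,4,6,7} D(Z)={4,5,6}: V {2,3,4,5,6}->{2,3,4}; U {2,3,4,6,7}->{2,3,4}
Constraint 4 (Z != Y) on D(Z)={4,5,6} D(Y)={2,3,4,5}: no change
So after all 4 constraints: D(Z) = {4,5,6}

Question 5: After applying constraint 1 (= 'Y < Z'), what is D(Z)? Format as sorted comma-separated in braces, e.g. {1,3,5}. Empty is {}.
Constraint 1 (Y < Z) on D(Y)={2,3,4,5,6,7} D(Z)={2,4,5,6}: Y {2,3,4,5,6,7}->{2,3,4,5}; Z {2,4,5,6}->{4,5,6}
So after constraint 1: D(Z) = {4,5,6}

Answer: {4,5,6}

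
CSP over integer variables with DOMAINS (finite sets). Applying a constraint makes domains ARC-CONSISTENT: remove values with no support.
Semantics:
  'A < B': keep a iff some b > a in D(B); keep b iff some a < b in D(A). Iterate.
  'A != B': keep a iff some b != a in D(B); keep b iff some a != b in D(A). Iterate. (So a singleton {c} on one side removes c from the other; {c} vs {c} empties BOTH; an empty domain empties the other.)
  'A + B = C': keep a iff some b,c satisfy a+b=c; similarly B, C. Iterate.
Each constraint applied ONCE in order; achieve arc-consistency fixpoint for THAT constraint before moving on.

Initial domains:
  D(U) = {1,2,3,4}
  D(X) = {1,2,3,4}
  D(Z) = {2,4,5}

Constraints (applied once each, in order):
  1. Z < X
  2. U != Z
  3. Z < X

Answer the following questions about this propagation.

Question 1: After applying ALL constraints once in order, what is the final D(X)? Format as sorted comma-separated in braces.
Answer: {3,4}

Derivation:
Constraint 1 (Z < X) on D(Z)={2,4,5} D(X)={1,2,3,4}: Z {2,4,5}->{2}; X {1,2,3,4}->{3,4}
Constraint 2 (U != Z) on D(U)={1,2,3,4} D(Z)={2}: U {1,2,3,4}->{1,3,4}
Constraint 3 (Z < X) on D(Z)={2} D(X)={3,4}: no change
So after all 3 constraints: D(X) = {3,4}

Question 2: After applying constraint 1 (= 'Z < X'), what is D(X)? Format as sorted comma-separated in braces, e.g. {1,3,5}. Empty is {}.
Constraint 1 (Z < X) on D(Z)={2,4,5} D(X)={1,2,3,4}: Z {2,4,5}->{2}; X {1,2,3,4}->{3,4}
So after constraint 1: D(X) = {3,4}

Answer: {3,4}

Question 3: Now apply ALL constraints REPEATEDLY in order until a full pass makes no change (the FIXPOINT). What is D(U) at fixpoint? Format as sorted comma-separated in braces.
pass 0 (initial): D(U)={1,2,3,4}
pass 1: U {1,2,3,4}->{1,3,4}; X {1,2,3,4}->{3,4}; Z {2,4,5}->{2}
pass 2: no change
Fixpoint after 2 passes: D(U) = {1,3,4}

Answer: {1,3,4}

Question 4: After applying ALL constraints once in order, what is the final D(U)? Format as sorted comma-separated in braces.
Answer: {1,3,4}

Derivation:
Constraint 1 (Z < X) on D(Z)={2,4,5} D(X)={1,2,3,4}: Z {2,4,5}->{2}; X {1,2,3,4}->{3,4}
Constraint 2 (U != Z) on D(U)={1,2,3,4} D(Z)={2}: U {1,2,3,4}->{1,3,4}
Constraint 3 (Z < X) on D(Z)={2} D(X)={3,4}: no change
So after all 3 constraints: D(U) = {1,3,4}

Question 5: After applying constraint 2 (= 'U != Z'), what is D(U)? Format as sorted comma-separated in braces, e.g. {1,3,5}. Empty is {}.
Constraint 1 (Z < X) on D(Z)={2,4,5} D(X)={1,2,3,4}: Z {2,4,5}->{2}; X {1,2,3,4}->{3,4}
Constraint 2 (U != Z) on D(U)={1,2,3,4} D(Z)={2}: U {1,2,3,4}->{1,3,4}
So after constraint 2: D(U) = {1,3,4}

Answer: {1,3,4}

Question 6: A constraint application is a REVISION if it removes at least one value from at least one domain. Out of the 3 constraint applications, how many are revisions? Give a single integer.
Answer: 2

Derivation:
Constraint 1 (Z < X) on D(Z)={2,4,5} D(X)={1,2,3,4}: Z {2,4,5}->{2}; X {1,2,3,4}->{3,4} => REVISION
Constraint 2 (U != Z) on D(U)={1,2,3,4} D(Z)={2}: U {1,2,3,4}->{1,3,4} => REVISION
Constraint 3 (Z < X) on D(Z)={2} D(X)={3,4}: no change => not a revision
Total revisions = 2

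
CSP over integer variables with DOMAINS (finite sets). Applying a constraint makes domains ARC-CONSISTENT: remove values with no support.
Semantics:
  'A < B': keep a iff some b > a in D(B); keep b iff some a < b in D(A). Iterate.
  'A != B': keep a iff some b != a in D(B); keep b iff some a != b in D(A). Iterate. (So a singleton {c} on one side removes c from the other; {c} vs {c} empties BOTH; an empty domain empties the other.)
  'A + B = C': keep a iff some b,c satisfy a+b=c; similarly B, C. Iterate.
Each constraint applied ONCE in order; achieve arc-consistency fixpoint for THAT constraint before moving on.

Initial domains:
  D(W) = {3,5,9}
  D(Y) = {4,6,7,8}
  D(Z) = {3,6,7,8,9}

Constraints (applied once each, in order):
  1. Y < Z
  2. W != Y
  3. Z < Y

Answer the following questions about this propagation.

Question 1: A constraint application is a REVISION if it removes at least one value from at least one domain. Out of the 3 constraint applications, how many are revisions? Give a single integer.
Answer: 2

Derivation:
Constraint 1 (Y < Z) on D(Y)={4,6,7,8} D(Z)={3,6,7,8,9}: Z {3,6,7,8,9}->{6,7,8,9} => REVISION
Constraint 2 (W != Y) on D(W)={3,5,9} D(Y)={4,6,7,8}: no change => not a revision
Constraint 3 (Z < Y) on D(Z)={6,7,8,9} D(Y)={4,6,7,8}: Z {6,7,8,9}->{6,7}; Y {4,6,7,8}->{7,8} => REVISION
Total revisions = 2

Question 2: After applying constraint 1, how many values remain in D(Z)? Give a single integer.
Answer: 4

Derivation:
Constraint 1 (Y < Z) on D(Y)={4,6,7,8} D(Z)={3,6,7,8,9}: Z {3,6,7,8,9}->{6,7,8,9}
So after constraint 1: D(Z)={6,7,8,9}, size = 4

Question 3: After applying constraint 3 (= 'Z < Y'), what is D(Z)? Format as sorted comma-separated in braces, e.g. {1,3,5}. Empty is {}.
Constraint 1 (Y < Z) on D(Y)={4,6,7,8} D(Z)={3,6,7,8,9}: Z {3,6,7,8,9}->{6,7,8,9}
Constraint 2 (W != Y) on D(W)={3,5,9} D(Y)={4,6,7,8}: no change
Constraint 3 (Z < Y) on D(Z)={6,7,8,9} D(Y)={4,6,7,8}: Z {6,7,8,9}->{6,7}; Y {4,6,7,8}->{7,8}
So after constraint 3: D(Z) = {6,7}

Answer: {6,7}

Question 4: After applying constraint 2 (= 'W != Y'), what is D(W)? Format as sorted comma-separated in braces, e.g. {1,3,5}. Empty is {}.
Answer: {3,5,9}

Derivation:
Constraint 1 (Y < Z) on D(Y)={4,6,7,8} D(Z)={3,6,7,8,9}: Z {3,6,7,8,9}->{6,7,8,9}
Constraint 2 (W != Y) on D(W)={3,5,9} D(Y)={4,6,7,8}: no change
So after constraint 2: D(W) = {3,5,9}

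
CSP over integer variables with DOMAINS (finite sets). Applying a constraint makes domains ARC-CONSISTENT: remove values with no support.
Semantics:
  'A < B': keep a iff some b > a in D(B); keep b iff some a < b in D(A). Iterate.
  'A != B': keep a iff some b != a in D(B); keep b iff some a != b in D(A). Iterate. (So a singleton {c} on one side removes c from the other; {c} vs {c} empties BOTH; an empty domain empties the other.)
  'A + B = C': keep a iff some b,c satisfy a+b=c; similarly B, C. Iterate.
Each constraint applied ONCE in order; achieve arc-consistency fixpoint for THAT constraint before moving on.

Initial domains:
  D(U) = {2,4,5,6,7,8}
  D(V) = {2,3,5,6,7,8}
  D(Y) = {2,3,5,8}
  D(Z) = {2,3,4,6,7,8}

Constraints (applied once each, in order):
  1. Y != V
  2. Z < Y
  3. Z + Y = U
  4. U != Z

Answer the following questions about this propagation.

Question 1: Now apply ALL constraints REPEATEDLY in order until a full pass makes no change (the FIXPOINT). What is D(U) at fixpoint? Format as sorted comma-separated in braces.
Answer: {5,6,7,8}

Derivation:
pass 0 (initial): D(U)={2,4,5,6,7,8}
pass 1: U {2,4,5,6,7,8}->{5,6,7,8}; Y {2,3,5,8}->{3,5}; Z {2,3,4,6,7,8}->{2,3,4}
pass 2: no change
Fixpoint after 2 passes: D(U) = {5,6,7,8}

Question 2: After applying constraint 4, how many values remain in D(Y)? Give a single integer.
Constraint 1 (Y != V) on D(Y)={2,3,5,8} D(V)={2,3,5,6,7,8}: no change
Constraint 2 (Z < Y) on D(Z)={2,3,4,6,7,8} D(Y)={2,3,5,8}: Z {2,3,4,6,7,8}->{2,3,4,6,7}; Y {2,3,5,8}->{3,5,8}
Constraint 3 (Z + Y = U) on D(Z)={2,3,4,6,7} D(Y)={3,5,8} D(U)={2,4,5,6,7,8}: Z {2,3,4,6,7}->{2,3,4}; Y {3,5,8}->{3,5}; U {2,4,5,6,7,8}->{5,6,7,8}
Constraint 4 (U != Z) on D(U)={5,6,7,8} D(Z)={2,3,4}: no change
So after constraint 4: D(Y)={3,5}, size = 2

Answer: 2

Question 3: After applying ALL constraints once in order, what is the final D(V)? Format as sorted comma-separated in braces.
Constraint 1 (Y != V) on D(Y)={2,3,5,8} D(V)={2,3,5,6,7,8}: no change
Constraint 2 (Z < Y) on D(Z)={2,3,4,6,7,8} D(Y)={2,3,5,8}: Z {2,3,4,6,7,8}->{2,3,4,6,7}; Y {2,3,5,8}->{3,5,8}
Constraint 3 (Z + Y = U) on D(Z)={2,3,4,6,7} D(Y)={3,5,8} D(U)={2,4,5,6,7,8}: Z {2,3,4,6,7}->{2,3,4}; Y {3,5,8}->{3,5}; U {2,4,5,6,7,8}->{5,6,7,8}
Constraint 4 (U != Z) on D(U)={5,6,7,8} D(Z)={2,3,4}: no change
So after all 4 constraints: D(V) = {2,3,5,6,7,8}

Answer: {2,3,5,6,7,8}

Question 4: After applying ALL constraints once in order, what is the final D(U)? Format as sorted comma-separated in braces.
Constraint 1 (Y != V) on D(Y)={2,3,5,8} D(V)={2,3,5,6,7,8}: no change
Constraint 2 (Z < Y) on D(Z)={2,3,4,6,7,8} D(Y)={2,3,5,8}: Z {2,3,4,6,7,8}->{2,3,4,6,7}; Y {2,3,5,8}->{3,5,8}
Constraint 3 (Z + Y = U) on D(Z)={2,3,4,6,7} D(Y)={3,5,8} D(U)={2,4,5,6,7,8}: Z {2,3,4,6,7}->{2,3,4}; Y {3,5,8}->{3,5}; U {2,4,5,6,7,8}->{5,6,7,8}
Constraint 4 (U != Z) on D(U)={5,6,7,8} D(Z)={2,3,4}: no change
So after all 4 constraints: D(U) = {5,6,7,8}

Answer: {5,6,7,8}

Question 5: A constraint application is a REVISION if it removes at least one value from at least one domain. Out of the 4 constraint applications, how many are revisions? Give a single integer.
Constraint 1 (Y != V) on D(Y)={2,3,5,8} D(V)={2,3,5,6,7,8}: no change => not a revision
Constraint 2 (Z < Y) on D(Z)={2,3,4,6,7,8} D(Y)={2,3,5,8}: Z {2,3,4,6,7,8}->{2,3,4,6,7}; Y {2,3,5,8}->{3,5,8} => REVISION
Constraint 3 (Z + Y = U) on D(Z)={2,3,4,6,7} D(Y)={3,5,8} D(U)={2,4,5,6,7,8}: Z {2,3,4,6,7}->{2,3,4}; Y {3,5,8}->{3,5}; U {2,4,5,6,7,8}->{5,6,7,8} => REVISION
Constraint 4 (U != Z) on D(U)={5,6,7,8} D(Z)={2,3,4}: no change => not a revision
Total revisions = 2

Answer: 2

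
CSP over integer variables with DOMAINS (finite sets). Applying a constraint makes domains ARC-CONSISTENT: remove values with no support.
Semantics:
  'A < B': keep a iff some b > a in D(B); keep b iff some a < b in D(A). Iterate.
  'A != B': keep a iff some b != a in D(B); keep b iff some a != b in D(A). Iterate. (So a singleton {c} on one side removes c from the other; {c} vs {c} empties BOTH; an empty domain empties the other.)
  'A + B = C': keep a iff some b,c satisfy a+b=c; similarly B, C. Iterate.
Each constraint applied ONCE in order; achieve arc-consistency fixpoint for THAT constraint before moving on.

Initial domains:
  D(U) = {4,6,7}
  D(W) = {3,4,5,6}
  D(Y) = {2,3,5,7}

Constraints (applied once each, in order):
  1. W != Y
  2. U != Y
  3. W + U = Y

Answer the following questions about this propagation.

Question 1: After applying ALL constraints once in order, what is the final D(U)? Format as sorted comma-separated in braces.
Constraint 1 (W != Y) on D(W)={3,4,5,6} D(Y)={2,3,5,7}: no change
Constraint 2 (U != Y) on D(U)={4,6,7} D(Y)={2,3,5,7}: no change
Constraint 3 (W + U = Y) on D(W)={3,4,5,6} D(U)={4,6,7} D(Y)={2,3,5,7}: W {3,4,5,6}->{3}; U {4,6,7}->{4}; Y {2,3,5,7}->{7}
So after all 3 constraints: D(U) = {4}

Answer: {4}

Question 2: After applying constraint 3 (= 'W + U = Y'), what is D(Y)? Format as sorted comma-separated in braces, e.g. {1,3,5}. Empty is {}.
Answer: {7}

Derivation:
Constraint 1 (W != Y) on D(W)={3,4,5,6} D(Y)={2,3,5,7}: no change
Constraint 2 (U != Y) on D(U)={4,6,7} D(Y)={2,3,5,7}: no change
Constraint 3 (W + U = Y) on D(W)={3,4,5,6} D(U)={4,6,7} D(Y)={2,3,5,7}: W {3,4,5,6}->{3}; U {4,6,7}->{4}; Y {2,3,5,7}->{7}
So after constraint 3: D(Y) = {7}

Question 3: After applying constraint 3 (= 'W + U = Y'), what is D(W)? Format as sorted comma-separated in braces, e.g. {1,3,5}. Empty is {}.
Constraint 1 (W != Y) on D(W)={3,4,5,6} D(Y)={2,3,5,7}: no change
Constraint 2 (U != Y) on D(U)={4,6,7} D(Y)={2,3,5,7}: no change
Constraint 3 (W + U = Y) on D(W)={3,4,5,6} D(U)={4,6,7} D(Y)={2,3,5,7}: W {3,4,5,6}->{3}; U {4,6,7}->{4}; Y {2,3,5,7}->{7}
So after constraint 3: D(W) = {3}

Answer: {3}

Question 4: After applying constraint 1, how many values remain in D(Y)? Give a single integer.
Answer: 4

Derivation:
Constraint 1 (W != Y) on D(W)={3,4,5,6} D(Y)={2,3,5,7}: no change
So after constraint 1: D(Y)={2,3,5,7}, size = 4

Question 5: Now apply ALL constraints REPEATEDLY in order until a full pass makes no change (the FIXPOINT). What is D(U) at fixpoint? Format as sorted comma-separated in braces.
pass 0 (initial): D(U)={4,6,7}
pass 1: U {4,6,7}->{4}; W {3,4,5,6}->{3}; Y {2,3,5,7}->{7}
pass 2: no change
Fixpoint after 2 passes: D(U) = {4}

Answer: {4}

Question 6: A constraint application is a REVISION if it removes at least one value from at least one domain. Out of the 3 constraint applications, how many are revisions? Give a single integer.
Answer: 1

Derivation:
Constraint 1 (W != Y) on D(W)={3,4,5,6} D(Y)={2,3,5,7}: no change => not a revision
Constraint 2 (U != Y) on D(U)={4,6,7} D(Y)={2,3,5,7}: no change => not a revision
Constraint 3 (W + U = Y) on D(W)={3,4,5,6} D(U)={4,6,7} D(Y)={2,3,5,7}: W {3,4,5,6}->{3}; U {4,6,7}->{4}; Y {2,3,5,7}->{7} => REVISION
Total revisions = 1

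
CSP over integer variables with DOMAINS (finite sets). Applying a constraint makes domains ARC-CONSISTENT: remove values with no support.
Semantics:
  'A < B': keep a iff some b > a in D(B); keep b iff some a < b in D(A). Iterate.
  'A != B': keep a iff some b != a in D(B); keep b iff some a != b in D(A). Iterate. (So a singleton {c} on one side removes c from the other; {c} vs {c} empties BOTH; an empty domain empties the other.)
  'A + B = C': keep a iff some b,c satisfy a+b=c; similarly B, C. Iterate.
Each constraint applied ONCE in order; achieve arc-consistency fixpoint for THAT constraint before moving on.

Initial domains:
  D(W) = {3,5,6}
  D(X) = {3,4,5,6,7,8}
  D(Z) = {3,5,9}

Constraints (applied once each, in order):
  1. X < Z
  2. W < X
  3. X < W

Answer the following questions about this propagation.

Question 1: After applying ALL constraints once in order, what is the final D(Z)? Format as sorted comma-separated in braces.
Constraint 1 (X < Z) on D(X)={3,4,5,6,7,8} D(Z)={3,5,9}: Z {3,5,9}->{5,9}
Constraint 2 (W < X) on D(W)={3,5,6} D(X)={3,4,5,6,7,8}: X {3,4,5,6,7,8}->{4,5,6,7,8}
Constraint 3 (X < W) on D(X)={4,5,6,7,8} D(W)={3,5,6}: X {4,5,6,7,8}->{4,5}; W {3,5,6}->{5,6}
So after all 3 constraints: D(Z) = {5,9}

Answer: {5,9}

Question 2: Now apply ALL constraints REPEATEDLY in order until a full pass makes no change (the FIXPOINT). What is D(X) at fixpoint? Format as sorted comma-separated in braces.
Answer: {}

Derivation:
pass 0 (initial): D(X)={3,4,5,6,7,8}
pass 1: W {3,5,6}->{5,6}; X {3,4,5,6,7,8}->{4,5}; Z {3,5,9}->{5,9}
pass 2: W {5,6}->{}; X {4,5}->{}
pass 3: Z {5,9}->{}
pass 4: no change
Fixpoint after 4 passes: D(X) = {}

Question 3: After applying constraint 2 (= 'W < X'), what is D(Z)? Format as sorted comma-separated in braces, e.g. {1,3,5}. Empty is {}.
Constraint 1 (X < Z) on D(X)={3,4,5,6,7,8} D(Z)={3,5,9}: Z {3,5,9}->{5,9}
Constraint 2 (W < X) on D(W)={3,5,6} D(X)={3,4,5,6,7,8}: X {3,4,5,6,7,8}->{4,5,6,7,8}
So after constraint 2: D(Z) = {5,9}

Answer: {5,9}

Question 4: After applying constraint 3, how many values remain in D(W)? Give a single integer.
Answer: 2

Derivation:
Constraint 1 (X < Z) on D(X)={3,4,5,6,7,8} D(Z)={3,5,9}: Z {3,5,9}->{5,9}
Constraint 2 (W < X) on D(W)={3,5,6} D(X)={3,4,5,6,7,8}: X {3,4,5,6,7,8}->{4,5,6,7,8}
Constraint 3 (X < W) on D(X)={4,5,6,7,8} D(W)={3,5,6}: X {4,5,6,7,8}->{4,5}; W {3,5,6}->{5,6}
So after constraint 3: D(W)={5,6}, size = 2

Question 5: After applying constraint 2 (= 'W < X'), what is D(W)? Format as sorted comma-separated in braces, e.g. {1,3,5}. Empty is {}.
Constraint 1 (X < Z) on D(X)={3,4,5,6,7,8} D(Z)={3,5,9}: Z {3,5,9}->{5,9}
Constraint 2 (W < X) on D(W)={3,5,6} D(X)={3,4,5,6,7,8}: X {3,4,5,6,7,8}->{4,5,6,7,8}
So after constraint 2: D(W) = {3,5,6}

Answer: {3,5,6}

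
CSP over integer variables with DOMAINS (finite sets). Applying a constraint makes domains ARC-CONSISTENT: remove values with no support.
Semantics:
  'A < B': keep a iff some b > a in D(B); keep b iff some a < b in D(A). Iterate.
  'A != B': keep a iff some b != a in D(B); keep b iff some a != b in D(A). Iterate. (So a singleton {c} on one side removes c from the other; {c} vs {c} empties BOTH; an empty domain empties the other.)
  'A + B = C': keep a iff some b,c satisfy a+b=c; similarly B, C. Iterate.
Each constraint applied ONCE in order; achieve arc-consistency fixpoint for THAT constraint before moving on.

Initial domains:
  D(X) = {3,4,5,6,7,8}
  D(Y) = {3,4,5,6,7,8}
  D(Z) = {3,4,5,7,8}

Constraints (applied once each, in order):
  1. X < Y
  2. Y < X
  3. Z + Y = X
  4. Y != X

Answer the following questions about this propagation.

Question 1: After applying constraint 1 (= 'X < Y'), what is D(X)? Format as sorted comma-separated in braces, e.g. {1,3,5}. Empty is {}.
Answer: {3,4,5,6,7}

Derivation:
Constraint 1 (X < Y) on D(X)={3,4,5,6,7,8} D(Y)={3,4,5,6,7,8}: X {3,4,5,6,7,8}->{3,4,5,6,7}; Y {3,4,5,6,7,8}->{4,5,6,7,8}
So after constraint 1: D(X) = {3,4,5,6,7}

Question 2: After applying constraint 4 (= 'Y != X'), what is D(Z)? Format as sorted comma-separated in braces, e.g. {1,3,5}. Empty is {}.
Constraint 1 (X < Y) on D(X)={3,4,5,6,7,8} D(Y)={3,4,5,6,7,8}: X {3,4,5,6,7,8}->{3,4,5,6,7}; Y {3,4,5,6,7,8}->{4,5,6,7,8}
Constraint 2 (Y < X) on D(Y)={4,5,6,7,8} D(X)={3,4,5,6,7}: Y {4,5,6,7,8}->{4,5,6}; X {3,4,5,6,7}->{5,6,7}
Constraint 3 (Z + Y = X) on D(Z)={3,4,5,7,8} D(Y)={4,5,6} D(X)={5,6,7}: Z {3,4,5,7,8}->{3}; Y {4,5,6}->{4}; X {5,6,7}->{7}
Constraint 4 (Y != X) on D(Y)={4} D(X)={7}: no change
So after constraint 4: D(Z) = {3}

Answer: {3}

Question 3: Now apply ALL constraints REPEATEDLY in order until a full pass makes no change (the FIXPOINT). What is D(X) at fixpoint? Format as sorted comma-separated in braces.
Answer: {}

Derivation:
pass 0 (initial): D(X)={3,4,5,6,7,8}
pass 1: X {3,4,5,6,7,8}->{7}; Y {3,4,5,6,7,8}->{4}; Z {3,4,5,7,8}->{3}
pass 2: X {7}->{}; Y {4}->{}; Z {3}->{}
pass 3: no change
Fixpoint after 3 passes: D(X) = {}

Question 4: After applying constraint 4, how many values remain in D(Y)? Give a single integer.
Answer: 1

Derivation:
Constraint 1 (X < Y) on D(X)={3,4,5,6,7,8} D(Y)={3,4,5,6,7,8}: X {3,4,5,6,7,8}->{3,4,5,6,7}; Y {3,4,5,6,7,8}->{4,5,6,7,8}
Constraint 2 (Y < X) on D(Y)={4,5,6,7,8} D(X)={3,4,5,6,7}: Y {4,5,6,7,8}->{4,5,6}; X {3,4,5,6,7}->{5,6,7}
Constraint 3 (Z + Y = X) on D(Z)={3,4,5,7,8} D(Y)={4,5,6} D(X)={5,6,7}: Z {3,4,5,7,8}->{3}; Y {4,5,6}->{4}; X {5,6,7}->{7}
Constraint 4 (Y != X) on D(Y)={4} D(X)={7}: no change
So after constraint 4: D(Y)={4}, size = 1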